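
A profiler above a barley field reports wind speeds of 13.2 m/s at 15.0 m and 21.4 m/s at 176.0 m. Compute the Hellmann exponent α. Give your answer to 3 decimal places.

Power law: V₂/V₁ = (z₂/z₁)^α ⇒ α = ln(V₂/V₁) / ln(z₂/z₁)
α = ln(21.4/13.2) / ln(176.0/15.0) = ln(1.6212) / ln(11.7333)
  = 0.48317 / 2.46243 = 0.19622

α ≈ 0.196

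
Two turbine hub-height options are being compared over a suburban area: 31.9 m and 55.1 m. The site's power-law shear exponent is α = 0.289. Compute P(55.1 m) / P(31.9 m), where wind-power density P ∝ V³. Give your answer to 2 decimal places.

Speed ratio: V_B/V_A = (z_B/z_A)^α = (55.1/31.9)^0.289 = (1.7273)^0.289 = 1.17111
Power-density ratio: P_B/P_A = (V_B/V_A)³ = (1.17111)³ = 1.60617

1.61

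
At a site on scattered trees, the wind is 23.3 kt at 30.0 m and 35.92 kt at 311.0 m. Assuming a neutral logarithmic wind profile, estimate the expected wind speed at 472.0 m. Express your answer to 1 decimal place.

Log law: V ∝ ln(z/z₀). From the pair, with r = V₁/V₂ = 0.64866,
ln z₀ = (ln z₁ − r·ln z₂)/(1 − r) = (3.4012 − 0.64866×5.7398)/0.35134 = -0.9165 → z₀ = 0.3999 m
V₃ = V₁ · ln(z₃/z₀)/ln(z₁/z₀) = 23.3 × 7.0735/4.3177 = 38.1713 kt

38.2 kt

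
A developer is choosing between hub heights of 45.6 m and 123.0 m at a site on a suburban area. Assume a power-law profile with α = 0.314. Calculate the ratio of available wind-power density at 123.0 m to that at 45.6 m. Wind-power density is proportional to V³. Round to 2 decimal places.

2.55

Speed ratio: V_B/V_A = (z_B/z_A)^α = (123.0/45.6)^0.314 = (2.6974)^0.314 = 1.36557
Power-density ratio: P_B/P_A = (V_B/V_A)³ = (1.36557)³ = 2.54651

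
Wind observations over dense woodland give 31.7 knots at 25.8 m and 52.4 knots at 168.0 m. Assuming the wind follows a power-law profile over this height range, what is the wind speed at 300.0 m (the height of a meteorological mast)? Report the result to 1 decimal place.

61.2 knots

First find α: α = ln(V₂/V₁)/ln(z₂/z₁) = ln(52.4/31.7)/ln(168.0/25.8) = 0.50259/1.87359 = 0.2682
Extrapolate from 168.0 m to 300.0 m: V₃ = 52.4 × (300.0/168.0)^0.2682 = 52.4 × 1.1683 = 61.2181 knots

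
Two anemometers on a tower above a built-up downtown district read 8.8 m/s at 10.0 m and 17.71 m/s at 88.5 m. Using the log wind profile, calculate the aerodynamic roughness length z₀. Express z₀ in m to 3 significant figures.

z₀ ≈ 1.16 m

Log law: V(z) ∝ ln(z/z₀). With r = V₁/V₂ = 8.8/17.71 = 0.49689,
r · ln(z₂/z₀) = ln(z₁/z₀) ⇒ ln z₀ = (ln z₁ − r·ln z₂)/(1 − r)
ln z₀ = (2.30259 − 0.49689×4.48300) / 0.50311 = 0.1491
z₀ = exp(0.1491) = 1.161 m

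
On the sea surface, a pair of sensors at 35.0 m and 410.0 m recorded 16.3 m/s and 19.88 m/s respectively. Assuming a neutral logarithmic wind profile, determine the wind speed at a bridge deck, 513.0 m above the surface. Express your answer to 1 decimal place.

20.2 m/s

Log law: V ∝ ln(z/z₀). From the pair, with r = V₁/V₂ = 0.81992,
ln z₀ = (ln z₁ − r·ln z₂)/(1 − r) = (3.5553 − 0.81992×6.0162)/0.18008 = -7.6489 → z₀ = 0.0004766 m
V₃ = V₁ · ln(z₃/z₀)/ln(z₁/z₀) = 16.3 × 13.8892/11.2042 = 20.2060 m/s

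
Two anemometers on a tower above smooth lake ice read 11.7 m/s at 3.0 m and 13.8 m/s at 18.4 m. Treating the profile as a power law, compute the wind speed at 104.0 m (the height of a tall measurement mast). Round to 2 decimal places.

16.16 m/s

First find α: α = ln(V₂/V₁)/ln(z₂/z₁) = ln(13.8/11.7)/ln(18.4/3.0) = 0.16508/1.81374 = 0.0910
Extrapolate from 18.4 m to 104.0 m: V₃ = 13.8 × (104.0/18.4)^0.0910 = 13.8 × 1.1707 = 16.1563 m/s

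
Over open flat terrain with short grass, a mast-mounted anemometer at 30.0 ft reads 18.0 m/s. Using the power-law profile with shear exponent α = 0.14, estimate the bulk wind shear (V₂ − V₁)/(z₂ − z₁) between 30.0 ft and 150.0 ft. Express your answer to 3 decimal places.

0.038 m/s/ft

Power law: V₂ = V₁ · (z₂/z₁)^α = 18.0 × (5.0000)^0.14 = 22.5491 m/s
ΔV/Δz = (22.5491 − 18.0)/(150.0 − 30.0) = 4.5491/120.0000 = 0.03791 m/s/ft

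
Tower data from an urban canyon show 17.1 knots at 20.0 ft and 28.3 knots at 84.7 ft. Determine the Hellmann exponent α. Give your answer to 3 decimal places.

Power law: V₂/V₁ = (z₂/z₁)^α ⇒ α = ln(V₂/V₁) / ln(z₂/z₁)
α = ln(28.3/17.1) / ln(84.7/20.0) = ln(1.6550) / ln(4.2350)
  = 0.50378 / 1.44338 = 0.34903

α ≈ 0.349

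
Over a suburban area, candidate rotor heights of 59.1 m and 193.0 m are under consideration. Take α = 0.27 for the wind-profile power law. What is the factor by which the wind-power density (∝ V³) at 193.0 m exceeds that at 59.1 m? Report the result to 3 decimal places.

2.608

Speed ratio: V_B/V_A = (z_B/z_A)^α = (193.0/59.1)^0.27 = (3.2657)^0.27 = 1.37649
Power-density ratio: P_B/P_A = (V_B/V_A)³ = (1.37649)³ = 2.60805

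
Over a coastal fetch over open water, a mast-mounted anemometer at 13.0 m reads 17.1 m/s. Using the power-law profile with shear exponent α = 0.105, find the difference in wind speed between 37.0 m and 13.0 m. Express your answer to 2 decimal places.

Power law: V₂ = V₁ · (z₂/z₁)^α = 17.1 × (2.8462)^0.105 = 19.0850 m/s
ΔV = 19.0850 − 17.1 = 1.9850 m/s

1.99 m/s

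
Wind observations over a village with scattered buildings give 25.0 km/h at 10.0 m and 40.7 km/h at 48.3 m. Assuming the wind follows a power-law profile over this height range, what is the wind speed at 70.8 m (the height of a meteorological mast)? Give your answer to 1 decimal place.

45.8 km/h

First find α: α = ln(V₂/V₁)/ln(z₂/z₁) = ln(40.7/25.0)/ln(48.3/10.0) = 0.48735/1.57485 = 0.3095
Extrapolate from 48.3 m to 70.8 m: V₃ = 40.7 × (70.8/48.3)^0.3095 = 40.7 × 1.1256 = 45.8133 km/h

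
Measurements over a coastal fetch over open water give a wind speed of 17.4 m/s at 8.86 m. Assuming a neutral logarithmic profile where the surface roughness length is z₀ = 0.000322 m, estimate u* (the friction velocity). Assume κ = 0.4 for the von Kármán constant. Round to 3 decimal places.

Log law: V(z) = (u*/κ) · ln(z/z₀) ⇒ u* = κ · V / ln(z/z₀)
u* = 0.4 × 17.4 / ln(8.86/0.000322) = 0.4 × 17.4 / 10.2225
   = 6.9600 / 10.2225 = 0.6809 m/s

u* ≈ 0.681 m/s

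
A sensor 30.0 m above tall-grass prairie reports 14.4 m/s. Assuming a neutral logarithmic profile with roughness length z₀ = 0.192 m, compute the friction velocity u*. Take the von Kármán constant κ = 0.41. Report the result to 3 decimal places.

Log law: V(z) = (u*/κ) · ln(z/z₀) ⇒ u* = κ · V / ln(z/z₀)
u* = 0.41 × 14.4 / ln(30.0/0.192) = 0.41 × 14.4 / 5.0515
   = 5.9040 / 5.0515 = 1.1688 m/s

u* ≈ 1.169 m/s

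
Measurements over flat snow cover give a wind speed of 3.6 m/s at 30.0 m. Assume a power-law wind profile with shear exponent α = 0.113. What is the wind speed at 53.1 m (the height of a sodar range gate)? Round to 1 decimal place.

Power-law profile: V₂ = V₁ · (z₂/z₁)^α
V₂ = 3.6 × (53.1/30.0)^0.113 = 3.6 × (1.7700)^0.113
    = 3.6 × 1.0666 = 3.8399 m/s

3.8 m/s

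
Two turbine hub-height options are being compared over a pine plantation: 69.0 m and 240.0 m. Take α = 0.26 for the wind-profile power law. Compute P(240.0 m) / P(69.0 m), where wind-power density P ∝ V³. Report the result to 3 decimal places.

Speed ratio: V_B/V_A = (z_B/z_A)^α = (240.0/69.0)^0.26 = (3.4783)^0.26 = 1.38278
Power-density ratio: P_B/P_A = (V_B/V_A)³ = (1.38278)³ = 2.64401

2.644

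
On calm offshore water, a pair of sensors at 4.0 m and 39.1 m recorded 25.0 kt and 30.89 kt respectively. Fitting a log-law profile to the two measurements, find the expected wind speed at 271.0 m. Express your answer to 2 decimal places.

35.89 kt

Log law: V ∝ ln(z/z₀). From the pair, with r = V₁/V₂ = 0.80932,
ln z₀ = (ln z₁ − r·ln z₂)/(1 − r) = (1.3863 − 0.80932×3.6661)/0.19068 = -8.2904 → z₀ = 0.0002509 m
V₃ = V₁ · ln(z₃/z₀)/ln(z₁/z₀) = 25.0 × 13.8925/9.6767 = 35.8917 kt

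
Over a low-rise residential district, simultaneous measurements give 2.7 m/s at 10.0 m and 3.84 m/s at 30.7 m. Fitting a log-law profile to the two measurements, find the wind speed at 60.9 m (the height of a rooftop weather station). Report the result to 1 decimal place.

Log law: V ∝ ln(z/z₀). From the pair, with r = V₁/V₂ = 0.70313,
ln z₀ = (ln z₁ − r·ln z₂)/(1 − r) = (2.3026 − 0.70313×3.4243)/0.29687 = -0.3540 → z₀ = 0.7019 m
V₃ = V₁ · ln(z₃/z₀)/ln(z₁/z₀) = 2.7 × 4.4633/2.6566 = 4.5362 m/s

4.5 m/s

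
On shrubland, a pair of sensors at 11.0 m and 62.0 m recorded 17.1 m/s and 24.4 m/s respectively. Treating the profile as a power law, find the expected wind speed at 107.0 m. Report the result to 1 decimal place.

27.3 m/s

First find α: α = ln(V₂/V₁)/ln(z₂/z₁) = ln(24.4/17.1)/ln(62.0/11.0) = 0.35550/1.72924 = 0.2056
Extrapolate from 62.0 m to 107.0 m: V₃ = 24.4 × (107.0/62.0)^0.2056 = 24.4 × 1.1187 = 27.2968 m/s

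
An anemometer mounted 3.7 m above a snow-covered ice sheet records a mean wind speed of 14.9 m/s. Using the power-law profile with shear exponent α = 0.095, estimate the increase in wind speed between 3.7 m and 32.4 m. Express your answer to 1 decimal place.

Power law: V₂ = V₁ · (z₂/z₁)^α = 14.9 × (8.7568)^0.095 = 18.3109 m/s
ΔV = 18.3109 − 14.9 = 3.4109 m/s

3.4 m/s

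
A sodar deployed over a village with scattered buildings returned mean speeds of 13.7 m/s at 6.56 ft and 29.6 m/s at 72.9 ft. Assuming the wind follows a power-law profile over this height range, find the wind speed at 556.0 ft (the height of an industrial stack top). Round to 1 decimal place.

56.7 m/s

First find α: α = ln(V₂/V₁)/ln(z₂/z₁) = ln(29.6/13.7)/ln(72.9/6.56) = 0.77038/2.40810 = 0.3199
Extrapolate from 72.9 ft to 556.0 ft: V₃ = 29.6 × (556.0/72.9)^0.3199 = 29.6 × 1.9155 = 56.6976 m/s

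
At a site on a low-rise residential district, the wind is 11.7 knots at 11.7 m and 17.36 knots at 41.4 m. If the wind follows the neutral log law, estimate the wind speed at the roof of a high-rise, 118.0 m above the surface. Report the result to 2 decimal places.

22.05 knots

Log law: V ∝ ln(z/z₀). From the pair, with r = V₁/V₂ = 0.67396,
ln z₀ = (ln z₁ − r·ln z₂)/(1 − r) = (2.4596 − 0.67396×3.7233)/0.32604 = -0.1526 → z₀ = 0.8584 m
V₃ = V₁ · ln(z₃/z₀)/ln(z₁/z₀) = 11.7 × 4.9233/2.6122 = 22.0513 knots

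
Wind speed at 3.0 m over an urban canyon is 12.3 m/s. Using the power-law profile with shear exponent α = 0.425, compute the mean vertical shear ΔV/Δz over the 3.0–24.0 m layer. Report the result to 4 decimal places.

0.8317 m/s/m

Power law: V₂ = V₁ · (z₂/z₁)^α = 12.3 × (8.0000)^0.425 = 29.7659 m/s
ΔV/Δz = (29.7659 − 12.3)/(24.0 − 3.0) = 17.4659/21.0000 = 0.83171 m/s/m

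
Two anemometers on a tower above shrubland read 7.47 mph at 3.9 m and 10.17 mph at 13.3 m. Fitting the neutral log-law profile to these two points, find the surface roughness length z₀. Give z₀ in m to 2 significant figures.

Log law: V(z) ∝ ln(z/z₀). With r = V₁/V₂ = 7.47/10.17 = 0.73451,
r · ln(z₂/z₀) = ln(z₁/z₀) ⇒ ln z₀ = (ln z₁ − r·ln z₂)/(1 − r)
ln z₀ = (1.36098 − 0.73451×2.58776) / 0.26549 = -2.0331
z₀ = exp(-2.0331) = 0.1309 m

z₀ ≈ 0.13 m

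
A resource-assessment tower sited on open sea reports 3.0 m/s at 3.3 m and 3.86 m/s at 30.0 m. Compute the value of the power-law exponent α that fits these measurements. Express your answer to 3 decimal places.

α ≈ 0.114

Power law: V₂/V₁ = (z₂/z₁)^α ⇒ α = ln(V₂/V₁) / ln(z₂/z₁)
α = ln(3.86/3.0) / ln(30.0/3.3) = ln(1.2867) / ln(9.0909)
  = 0.25205 / 2.20727 = 0.11419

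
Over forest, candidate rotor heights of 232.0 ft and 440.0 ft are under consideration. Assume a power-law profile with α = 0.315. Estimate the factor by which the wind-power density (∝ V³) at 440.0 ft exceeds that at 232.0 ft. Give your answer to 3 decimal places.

Speed ratio: V_B/V_A = (z_B/z_A)^α = (440.0/232.0)^0.315 = (1.8966)^0.315 = 1.22337
Power-density ratio: P_B/P_A = (V_B/V_A)³ = (1.22337)³ = 1.83095

1.831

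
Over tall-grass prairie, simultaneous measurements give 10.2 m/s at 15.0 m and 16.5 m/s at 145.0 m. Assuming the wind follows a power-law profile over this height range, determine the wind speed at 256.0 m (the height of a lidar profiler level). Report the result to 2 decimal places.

18.61 m/s

First find α: α = ln(V₂/V₁)/ln(z₂/z₁) = ln(16.5/10.2)/ln(145.0/15.0) = 0.48097/2.26868 = 0.2120
Extrapolate from 145.0 m to 256.0 m: V₃ = 16.5 × (256.0/145.0)^0.2120 = 16.5 × 1.1281 = 18.6132 m/s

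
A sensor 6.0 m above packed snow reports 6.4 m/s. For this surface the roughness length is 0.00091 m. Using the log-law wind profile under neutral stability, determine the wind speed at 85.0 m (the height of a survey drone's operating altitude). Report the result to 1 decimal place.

Log law: V(z) ∝ ln(z/z₀), so V₂/V₁ = ln(z₂/z₀) / ln(z₁/z₀).
ln(85.0/0.00091) = 11.4447, ln(6.0/0.00091) = 8.7938
V₂ = 6.4 × 11.4447/8.7938 = 6.4 × 1.3014 = 8.3293 m/s

8.3 m/s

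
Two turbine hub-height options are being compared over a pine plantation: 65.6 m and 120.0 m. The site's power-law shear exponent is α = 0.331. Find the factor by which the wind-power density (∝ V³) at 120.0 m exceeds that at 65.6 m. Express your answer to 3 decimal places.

Speed ratio: V_B/V_A = (z_B/z_A)^α = (120.0/65.6)^0.331 = (1.8293)^0.331 = 1.22128
Power-density ratio: P_B/P_A = (V_B/V_A)³ = (1.22128)³ = 1.82155

1.822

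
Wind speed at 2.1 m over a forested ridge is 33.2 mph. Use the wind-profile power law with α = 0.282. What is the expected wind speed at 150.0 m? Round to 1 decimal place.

110.6 mph

Power-law profile: V₂ = V₁ · (z₂/z₁)^α
V₂ = 33.2 × (150.0/2.1)^0.282 = 33.2 × (71.4286)^0.282
    = 33.2 × 3.3327 = 110.6445 mph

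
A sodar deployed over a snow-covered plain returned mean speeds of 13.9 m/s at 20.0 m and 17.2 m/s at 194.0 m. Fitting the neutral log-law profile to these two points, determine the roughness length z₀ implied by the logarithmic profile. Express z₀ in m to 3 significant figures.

z₀ ≈ 0.00140 m

Log law: V(z) ∝ ln(z/z₀). With r = V₁/V₂ = 13.9/17.2 = 0.80814,
r · ln(z₂/z₀) = ln(z₁/z₀) ⇒ ln z₀ = (ln z₁ − r·ln z₂)/(1 − r)
ln z₀ = (2.99573 − 0.80814×5.26786) / 0.19186 = -6.5747
z₀ = exp(-6.5747) = 0.001395 m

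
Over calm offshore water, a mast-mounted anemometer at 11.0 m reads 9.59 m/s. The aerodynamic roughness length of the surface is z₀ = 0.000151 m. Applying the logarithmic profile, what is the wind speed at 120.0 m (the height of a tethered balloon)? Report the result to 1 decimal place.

11.6 m/s

Log law: V(z) ∝ ln(z/z₀), so V₂/V₁ = ln(z₂/z₀) / ln(z₁/z₀).
ln(120.0/0.000151) = 13.5857, ln(11.0/0.000151) = 11.1961
V₂ = 9.59 × 13.5857/11.1961 = 9.59 × 1.2134 = 11.6368 m/s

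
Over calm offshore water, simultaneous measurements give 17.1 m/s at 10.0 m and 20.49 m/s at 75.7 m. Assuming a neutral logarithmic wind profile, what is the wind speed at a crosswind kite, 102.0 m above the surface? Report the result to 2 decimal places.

Log law: V ∝ ln(z/z₀). From the pair, with r = V₁/V₂ = 0.83455,
ln z₀ = (ln z₁ − r·ln z₂)/(1 − r) = (2.3026 − 0.83455×4.3268)/0.16545 = -7.9079 → z₀ = 0.0003678 m
V₃ = V₁ · ln(z₃/z₀)/ln(z₁/z₀) = 17.1 × 12.5329/10.2105 = 20.9894 m/s

20.99 m/s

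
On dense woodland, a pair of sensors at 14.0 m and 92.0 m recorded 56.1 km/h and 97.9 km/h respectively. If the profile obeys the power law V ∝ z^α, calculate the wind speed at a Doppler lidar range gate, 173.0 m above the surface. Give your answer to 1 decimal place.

118.0 km/h

First find α: α = ln(V₂/V₁)/ln(z₂/z₁) = ln(97.9/56.1)/ln(92.0/14.0) = 0.55681/1.88273 = 0.2957
Extrapolate from 92.0 m to 173.0 m: V₃ = 97.9 × (173.0/92.0)^0.2957 = 97.9 × 1.2053 = 118.0031 km/h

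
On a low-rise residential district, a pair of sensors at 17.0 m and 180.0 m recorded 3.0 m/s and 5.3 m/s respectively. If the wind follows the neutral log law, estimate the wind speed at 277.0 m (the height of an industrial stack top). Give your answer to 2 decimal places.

5.72 m/s

Log law: V ∝ ln(z/z₀). From the pair, with r = V₁/V₂ = 0.56604,
ln z₀ = (ln z₁ − r·ln z₂)/(1 − r) = (2.8332 − 0.56604×5.1930)/0.43396 = -0.2447 → z₀ = 0.7829 m
V₃ = V₁ · ln(z₃/z₀)/ln(z₁/z₀) = 3.0 × 5.8687/3.0779 = 5.7201 m/s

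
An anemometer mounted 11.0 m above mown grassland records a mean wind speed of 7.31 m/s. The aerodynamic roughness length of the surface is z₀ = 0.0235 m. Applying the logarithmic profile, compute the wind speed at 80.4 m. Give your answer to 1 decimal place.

9.7 m/s

Log law: V(z) ∝ ln(z/z₀), so V₂/V₁ = ln(z₂/z₀) / ln(z₁/z₀).
ln(80.4/0.0235) = 8.1378, ln(11.0/0.0235) = 6.1487
V₂ = 7.31 × 8.1378/6.1487 = 7.31 × 1.3235 = 9.6748 m/s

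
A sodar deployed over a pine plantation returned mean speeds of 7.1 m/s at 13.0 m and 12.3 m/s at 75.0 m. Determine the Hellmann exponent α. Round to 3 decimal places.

Power law: V₂/V₁ = (z₂/z₁)^α ⇒ α = ln(V₂/V₁) / ln(z₂/z₁)
α = ln(12.3/7.1) / ln(75.0/13.0) = ln(1.7324) / ln(5.7692)
  = 0.54950 / 1.75254 = 0.31355

α ≈ 0.314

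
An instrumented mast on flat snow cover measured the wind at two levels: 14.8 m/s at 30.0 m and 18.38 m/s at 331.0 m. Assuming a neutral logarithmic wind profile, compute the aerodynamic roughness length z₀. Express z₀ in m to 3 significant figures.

z₀ ≈ 0.00147 m

Log law: V(z) ∝ ln(z/z₀). With r = V₁/V₂ = 14.8/18.38 = 0.80522,
r · ln(z₂/z₀) = ln(z₁/z₀) ⇒ ln z₀ = (ln z₁ − r·ln z₂)/(1 − r)
ln z₀ = (3.40120 − 0.80522×5.80212) / 0.19478 = -6.5244
z₀ = exp(-6.5244) = 0.001467 m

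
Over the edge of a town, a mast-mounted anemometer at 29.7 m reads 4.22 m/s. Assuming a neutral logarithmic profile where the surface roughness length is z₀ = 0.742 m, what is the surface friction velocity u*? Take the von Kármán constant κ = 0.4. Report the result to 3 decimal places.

u* ≈ 0.458 m/s

Log law: V(z) = (u*/κ) · ln(z/z₀) ⇒ u* = κ · V / ln(z/z₀)
u* = 0.4 × 4.22 / ln(29.7/0.742) = 0.4 × 4.22 / 3.6896
   = 1.6880 / 3.6896 = 0.4575 m/s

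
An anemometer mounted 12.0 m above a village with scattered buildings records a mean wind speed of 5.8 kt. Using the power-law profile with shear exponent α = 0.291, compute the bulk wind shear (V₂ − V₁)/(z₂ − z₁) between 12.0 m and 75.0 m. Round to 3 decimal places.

Power law: V₂ = V₁ · (z₂/z₁)^α = 5.8 × (6.2500)^0.291 = 9.8862 kt
ΔV/Δz = (9.8862 − 5.8)/(75.0 − 12.0) = 4.0862/63.0000 = 0.06486 kt/m

0.065 kt/m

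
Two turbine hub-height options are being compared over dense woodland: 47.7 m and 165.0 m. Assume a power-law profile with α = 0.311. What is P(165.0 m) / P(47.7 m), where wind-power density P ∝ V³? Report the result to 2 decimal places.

3.18

Speed ratio: V_B/V_A = (z_B/z_A)^α = (165.0/47.7)^0.311 = (3.4591)^0.311 = 1.47102
Power-density ratio: P_B/P_A = (V_B/V_A)³ = (1.47102)³ = 3.18313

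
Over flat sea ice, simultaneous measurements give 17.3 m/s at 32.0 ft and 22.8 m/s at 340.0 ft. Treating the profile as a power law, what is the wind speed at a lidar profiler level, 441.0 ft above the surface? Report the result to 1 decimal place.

23.5 m/s

First find α: α = ln(V₂/V₁)/ln(z₂/z₁) = ln(22.8/17.3)/ln(340.0/32.0) = 0.27605/2.36321 = 0.1168
Extrapolate from 340.0 ft to 441.0 ft: V₃ = 22.8 × (441.0/340.0)^0.1168 = 22.8 × 1.0308 = 23.5034 m/s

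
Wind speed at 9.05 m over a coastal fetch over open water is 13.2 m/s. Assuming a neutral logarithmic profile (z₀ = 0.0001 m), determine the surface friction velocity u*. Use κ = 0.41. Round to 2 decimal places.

Log law: V(z) = (u*/κ) · ln(z/z₀) ⇒ u* = κ · V / ln(z/z₀)
u* = 0.41 × 13.2 / ln(9.05/0.0001) = 0.41 × 13.2 / 11.4131
   = 5.4120 / 11.4131 = 0.4742 m/s

u* ≈ 0.47 m/s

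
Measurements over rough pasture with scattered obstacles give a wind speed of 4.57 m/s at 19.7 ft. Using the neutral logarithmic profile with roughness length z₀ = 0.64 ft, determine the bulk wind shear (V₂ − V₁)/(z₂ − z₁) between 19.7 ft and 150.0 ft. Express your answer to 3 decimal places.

Log law: V₂ = V₁ · ln(z₂/z₀)/ln(z₁/z₀) = 4.57 × 5.4569/3.4269 = 7.2772 m/s
ΔV/Δz = (7.2772 − 4.57)/(150.0 − 19.7) = 2.7072/130.3000 = 0.02078 m/s/ft

0.021 m/s/ft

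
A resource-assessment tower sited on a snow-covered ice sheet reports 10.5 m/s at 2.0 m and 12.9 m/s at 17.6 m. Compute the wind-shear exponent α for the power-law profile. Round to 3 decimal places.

Power law: V₂/V₁ = (z₂/z₁)^α ⇒ α = ln(V₂/V₁) / ln(z₂/z₁)
α = ln(12.9/10.5) / ln(17.6/2.0) = ln(1.2286) / ln(8.8000)
  = 0.20585 / 2.17475 = 0.09466

α ≈ 0.095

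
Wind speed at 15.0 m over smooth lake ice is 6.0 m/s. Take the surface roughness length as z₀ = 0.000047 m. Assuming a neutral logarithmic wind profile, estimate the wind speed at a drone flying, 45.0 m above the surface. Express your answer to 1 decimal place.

Log law: V(z) ∝ ln(z/z₀), so V₂/V₁ = ln(z₂/z₀) / ln(z₁/z₀).
ln(45.0/0.000047) = 13.7720, ln(15.0/0.000047) = 12.6734
V₂ = 6.0 × 13.7720/12.6734 = 6.0 × 1.0867 = 6.5201 m/s

6.5 m/s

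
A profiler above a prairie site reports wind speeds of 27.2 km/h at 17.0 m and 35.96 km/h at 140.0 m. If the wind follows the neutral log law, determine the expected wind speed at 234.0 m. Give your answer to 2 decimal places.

Log law: V ∝ ln(z/z₀). From the pair, with r = V₁/V₂ = 0.75640,
ln z₀ = (ln z₁ − r·ln z₂)/(1 − r) = (2.8332 − 0.75640×4.9416)/0.24360 = -3.7135 → z₀ = 0.02439 m
V₃ = V₁ · ln(z₃/z₀)/ln(z₁/z₀) = 27.2 × 9.1688/6.5467 = 38.0942 km/h

38.09 km/h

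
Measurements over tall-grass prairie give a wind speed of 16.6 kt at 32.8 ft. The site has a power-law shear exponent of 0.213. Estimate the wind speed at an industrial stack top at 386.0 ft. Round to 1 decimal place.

28.1 kt

Power-law profile: V₂ = V₁ · (z₂/z₁)^α
V₂ = 16.6 × (386.0/32.8)^0.213 = 16.6 × (11.7683)^0.213
    = 16.6 × 1.6907 = 28.0653 kt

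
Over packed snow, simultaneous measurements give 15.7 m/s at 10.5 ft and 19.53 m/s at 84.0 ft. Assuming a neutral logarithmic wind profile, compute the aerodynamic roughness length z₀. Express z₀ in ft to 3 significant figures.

Log law: V(z) ∝ ln(z/z₀). With r = V₁/V₂ = 15.7/19.53 = 0.80389,
r · ln(z₂/z₀) = ln(z₁/z₀) ⇒ ln z₀ = (ln z₁ − r·ln z₂)/(1 − r)
ln z₀ = (2.35138 − 0.80389×4.43082) / 0.19611 = -6.1727
z₀ = exp(-6.1727) = 0.002086 ft

z₀ ≈ 0.00209 ft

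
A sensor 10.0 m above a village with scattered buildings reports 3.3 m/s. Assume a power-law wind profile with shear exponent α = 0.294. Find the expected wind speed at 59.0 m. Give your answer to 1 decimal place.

5.6 m/s

Power-law profile: V₂ = V₁ · (z₂/z₁)^α
V₂ = 3.3 × (59.0/10.0)^0.294 = 3.3 × (5.9000)^0.294
    = 3.3 × 1.6851 = 5.5609 m/s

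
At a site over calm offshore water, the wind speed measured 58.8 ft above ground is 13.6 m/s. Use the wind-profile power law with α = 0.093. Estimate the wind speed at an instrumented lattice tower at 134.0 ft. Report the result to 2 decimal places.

14.68 m/s

Power-law profile: V₂ = V₁ · (z₂/z₁)^α
V₂ = 13.6 × (134.0/58.8)^0.093 = 13.6 × (2.2789)^0.093
    = 13.6 × 1.0796 = 14.6828 m/s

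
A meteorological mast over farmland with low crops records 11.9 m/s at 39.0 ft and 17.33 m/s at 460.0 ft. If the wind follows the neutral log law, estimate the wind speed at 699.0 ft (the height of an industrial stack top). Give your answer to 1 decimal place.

18.3 m/s

Log law: V ∝ ln(z/z₀). From the pair, with r = V₁/V₂ = 0.68667,
ln z₀ = (ln z₁ − r·ln z₂)/(1 − r) = (3.6636 − 0.68667×6.1312)/0.31333 = -1.7444 → z₀ = 0.1748 ft
V₃ = V₁ · ln(z₃/z₀)/ln(z₁/z₀) = 11.9 × 8.2940/5.4080 = 18.2507 m/s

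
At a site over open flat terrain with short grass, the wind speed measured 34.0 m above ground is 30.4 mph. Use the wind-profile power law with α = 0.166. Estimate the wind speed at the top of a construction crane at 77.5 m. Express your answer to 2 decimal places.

Power-law profile: V₂ = V₁ · (z₂/z₁)^α
V₂ = 30.4 × (77.5/34.0)^0.166 = 30.4 × (2.2794)^0.166
    = 30.4 × 1.1466 = 34.8556 mph

34.86 mph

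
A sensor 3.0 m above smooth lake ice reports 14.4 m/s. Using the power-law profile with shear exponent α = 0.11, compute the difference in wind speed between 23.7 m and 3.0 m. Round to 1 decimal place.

3.7 m/s

Power law: V₂ = V₁ · (z₂/z₁)^α = 14.4 × (7.9000)^0.11 = 18.0760 m/s
ΔV = 18.0760 − 14.4 = 3.6760 m/s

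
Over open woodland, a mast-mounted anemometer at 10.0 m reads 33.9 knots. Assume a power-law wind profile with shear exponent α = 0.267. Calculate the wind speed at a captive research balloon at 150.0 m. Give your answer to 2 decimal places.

Power-law profile: V₂ = V₁ · (z₂/z₁)^α
V₂ = 33.9 × (150.0/10.0)^0.267 = 33.9 × (15.0000)^0.267
    = 33.9 × 2.0607 = 69.8580 knots

69.86 knots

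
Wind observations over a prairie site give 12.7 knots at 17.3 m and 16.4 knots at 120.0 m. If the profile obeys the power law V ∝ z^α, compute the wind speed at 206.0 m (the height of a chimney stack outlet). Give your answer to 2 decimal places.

17.61 knots

First find α: α = ln(V₂/V₁)/ln(z₂/z₁) = ln(16.4/12.7)/ln(120.0/17.3) = 0.25568/1.93679 = 0.1320
Extrapolate from 120.0 m to 206.0 m: V₃ = 16.4 × (206.0/120.0)^0.1320 = 16.4 × 1.0739 = 17.6127 knots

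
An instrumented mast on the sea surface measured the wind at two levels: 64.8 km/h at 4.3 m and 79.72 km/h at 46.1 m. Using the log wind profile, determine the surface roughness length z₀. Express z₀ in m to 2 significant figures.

Log law: V(z) ∝ ln(z/z₀). With r = V₁/V₂ = 64.8/79.72 = 0.81284,
r · ln(z₂/z₀) = ln(z₁/z₀) ⇒ ln z₀ = (ln z₁ − r·ln z₂)/(1 − r)
ln z₀ = (1.45862 − 0.81284×3.83081) / 0.18716 = -8.8442
z₀ = exp(-8.8442) = 0.0001442 m

z₀ ≈ 0.00014 m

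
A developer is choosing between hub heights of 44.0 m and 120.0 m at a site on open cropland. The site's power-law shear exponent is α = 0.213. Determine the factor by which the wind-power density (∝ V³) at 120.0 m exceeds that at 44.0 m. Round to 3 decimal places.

Speed ratio: V_B/V_A = (z_B/z_A)^α = (120.0/44.0)^0.213 = (2.7273)^0.213 = 1.23826
Power-density ratio: P_B/P_A = (V_B/V_A)³ = (1.23826)³ = 1.89859

1.899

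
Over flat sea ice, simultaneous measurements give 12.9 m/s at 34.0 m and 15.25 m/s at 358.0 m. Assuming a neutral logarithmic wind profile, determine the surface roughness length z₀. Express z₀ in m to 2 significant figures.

Log law: V(z) ∝ ln(z/z₀). With r = V₁/V₂ = 12.9/15.25 = 0.84590,
r · ln(z₂/z₀) = ln(z₁/z₀) ⇒ ln z₀ = (ln z₁ − r·ln z₂)/(1 − r)
ln z₀ = (3.52636 − 0.84590×5.88053) / 0.15410 = -9.3965
z₀ = exp(-9.3965) = 0.00008301 m

z₀ ≈ 0.000083 m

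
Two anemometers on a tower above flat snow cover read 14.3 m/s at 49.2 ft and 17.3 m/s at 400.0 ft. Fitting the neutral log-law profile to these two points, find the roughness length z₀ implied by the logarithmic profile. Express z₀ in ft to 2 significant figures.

Log law: V(z) ∝ ln(z/z₀). With r = V₁/V₂ = 14.3/17.3 = 0.82659,
r · ln(z₂/z₀) = ln(z₁/z₀) ⇒ ln z₀ = (ln z₁ − r·ln z₂)/(1 − r)
ln z₀ = (3.89589 − 0.82659×5.99146) / 0.17341 = -6.0930
z₀ = exp(-6.0930) = 0.002259 ft

z₀ ≈ 0.0023 ft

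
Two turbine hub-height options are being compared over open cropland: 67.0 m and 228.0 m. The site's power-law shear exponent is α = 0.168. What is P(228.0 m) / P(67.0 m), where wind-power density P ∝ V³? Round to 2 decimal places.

1.85

Speed ratio: V_B/V_A = (z_B/z_A)^α = (228.0/67.0)^0.168 = (3.4030)^0.168 = 1.22844
Power-density ratio: P_B/P_A = (V_B/V_A)³ = (1.22844)³ = 1.85378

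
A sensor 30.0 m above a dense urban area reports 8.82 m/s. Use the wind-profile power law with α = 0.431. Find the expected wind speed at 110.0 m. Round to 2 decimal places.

Power-law profile: V₂ = V₁ · (z₂/z₁)^α
V₂ = 8.82 × (110.0/30.0)^0.431 = 8.82 × (3.6667)^0.431
    = 8.82 × 1.7507 = 15.4408 m/s

15.44 m/s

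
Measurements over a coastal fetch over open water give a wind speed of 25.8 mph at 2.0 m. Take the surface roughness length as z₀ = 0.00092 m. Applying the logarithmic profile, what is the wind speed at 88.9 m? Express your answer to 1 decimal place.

Log law: V(z) ∝ ln(z/z₀), so V₂/V₁ = ln(z₂/z₀) / ln(z₁/z₀).
ln(88.9/0.00092) = 11.4786, ln(2.0/0.00092) = 7.6843
V₂ = 25.8 × 11.4786/7.6843 = 25.8 × 1.4938 = 38.5396 mph

38.5 mph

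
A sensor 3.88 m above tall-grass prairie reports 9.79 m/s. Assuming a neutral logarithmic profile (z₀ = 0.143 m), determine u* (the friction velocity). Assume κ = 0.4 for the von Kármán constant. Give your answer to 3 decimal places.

u* ≈ 1.186 m/s

Log law: V(z) = (u*/κ) · ln(z/z₀) ⇒ u* = κ · V / ln(z/z₀)
u* = 0.4 × 9.79 / ln(3.88/0.143) = 0.4 × 9.79 / 3.3007
   = 3.9160 / 3.3007 = 1.1864 m/s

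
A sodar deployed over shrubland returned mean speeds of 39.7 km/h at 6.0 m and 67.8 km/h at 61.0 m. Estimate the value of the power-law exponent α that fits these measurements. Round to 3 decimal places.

Power law: V₂/V₁ = (z₂/z₁)^α ⇒ α = ln(V₂/V₁) / ln(z₂/z₁)
α = ln(67.8/39.7) / ln(61.0/6.0) = ln(1.7078) / ln(10.1667)
  = 0.53521 / 2.31911 = 0.23078

α ≈ 0.231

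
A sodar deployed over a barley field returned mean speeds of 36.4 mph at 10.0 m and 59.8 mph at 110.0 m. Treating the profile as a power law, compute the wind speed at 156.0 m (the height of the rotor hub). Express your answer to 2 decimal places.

First find α: α = ln(V₂/V₁)/ln(z₂/z₁) = ln(59.8/36.4)/ln(110.0/10.0) = 0.49644/2.39790 = 0.2070
Extrapolate from 110.0 m to 156.0 m: V₃ = 59.8 × (156.0/110.0)^0.2070 = 59.8 × 1.0750 = 64.2857 mph

64.29 mph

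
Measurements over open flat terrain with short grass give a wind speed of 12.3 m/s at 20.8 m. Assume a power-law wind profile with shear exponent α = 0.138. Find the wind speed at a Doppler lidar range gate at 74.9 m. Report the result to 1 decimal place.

14.7 m/s

Power-law profile: V₂ = V₁ · (z₂/z₁)^α
V₂ = 12.3 × (74.9/20.8)^0.138 = 12.3 × (3.6010)^0.138
    = 12.3 × 1.1934 = 14.6788 m/s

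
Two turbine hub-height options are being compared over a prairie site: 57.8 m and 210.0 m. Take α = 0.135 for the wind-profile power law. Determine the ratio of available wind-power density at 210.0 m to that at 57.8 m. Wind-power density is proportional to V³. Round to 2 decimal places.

1.69

Speed ratio: V_B/V_A = (z_B/z_A)^α = (210.0/57.8)^0.135 = (3.6332)^0.135 = 1.19025
Power-density ratio: P_B/P_A = (V_B/V_A)³ = (1.19025)³ = 1.68623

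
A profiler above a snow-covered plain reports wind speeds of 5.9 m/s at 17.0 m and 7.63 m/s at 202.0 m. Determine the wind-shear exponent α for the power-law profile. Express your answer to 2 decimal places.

Power law: V₂/V₁ = (z₂/z₁)^α ⇒ α = ln(V₂/V₁) / ln(z₂/z₁)
α = ln(7.63/5.9) / ln(202.0/17.0) = ln(1.2932) / ln(11.8824)
  = 0.25714 / 2.47505 = 0.10389

α ≈ 0.10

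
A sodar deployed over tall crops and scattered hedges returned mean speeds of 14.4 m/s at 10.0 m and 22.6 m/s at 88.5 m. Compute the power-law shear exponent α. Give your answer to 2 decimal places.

α ≈ 0.21

Power law: V₂/V₁ = (z₂/z₁)^α ⇒ α = ln(V₂/V₁) / ln(z₂/z₁)
α = ln(22.6/14.4) / ln(88.5/10.0) = ln(1.5694) / ln(8.8500)
  = 0.45072 / 2.18042 = 0.20671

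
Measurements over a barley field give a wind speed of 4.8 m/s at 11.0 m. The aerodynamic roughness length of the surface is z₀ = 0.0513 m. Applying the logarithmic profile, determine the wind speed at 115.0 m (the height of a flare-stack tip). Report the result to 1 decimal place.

Log law: V(z) ∝ ln(z/z₀), so V₂/V₁ = ln(z₂/z₀) / ln(z₁/z₀).
ln(115.0/0.0513) = 7.7150, ln(11.0/0.0513) = 5.3680
V₂ = 4.8 × 7.7150/5.3680 = 4.8 × 1.4372 = 6.8987 m/s

6.9 m/s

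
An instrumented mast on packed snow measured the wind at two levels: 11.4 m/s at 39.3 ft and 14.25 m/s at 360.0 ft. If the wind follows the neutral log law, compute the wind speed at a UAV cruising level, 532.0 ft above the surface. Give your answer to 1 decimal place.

Log law: V ∝ ln(z/z₀). From the pair, with r = V₁/V₂ = 0.80000,
ln z₀ = (ln z₁ − r·ln z₂)/(1 − r) = (3.6712 − 0.80000×5.8861)/0.20000 = -5.1883 → z₀ = 0.005582 ft
V₃ = V₁ · ln(z₃/z₀)/ln(z₁/z₀) = 11.4 × 11.4649/8.8595 = 14.7525 m/s

14.8 m/s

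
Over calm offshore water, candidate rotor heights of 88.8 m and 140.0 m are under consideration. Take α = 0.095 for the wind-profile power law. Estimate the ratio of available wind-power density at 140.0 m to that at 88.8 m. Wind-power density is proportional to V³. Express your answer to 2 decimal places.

1.14

Speed ratio: V_B/V_A = (z_B/z_A)^α = (140.0/88.8)^0.095 = (1.5766)^0.095 = 1.04420
Power-density ratio: P_B/P_A = (V_B/V_A)³ = (1.04420)³ = 1.13854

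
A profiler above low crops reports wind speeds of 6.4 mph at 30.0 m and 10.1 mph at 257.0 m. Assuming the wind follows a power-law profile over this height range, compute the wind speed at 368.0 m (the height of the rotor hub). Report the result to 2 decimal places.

First find α: α = ln(V₂/V₁)/ln(z₂/z₁) = ln(10.1/6.4)/ln(257.0/30.0) = 0.45624/2.14788 = 0.2124
Extrapolate from 257.0 m to 368.0 m: V₃ = 10.1 × (368.0/257.0)^0.2124 = 10.1 × 1.0792 = 10.9003 mph

10.90 mph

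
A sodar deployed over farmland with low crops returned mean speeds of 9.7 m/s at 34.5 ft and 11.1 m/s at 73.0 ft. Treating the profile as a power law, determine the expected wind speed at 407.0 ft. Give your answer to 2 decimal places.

15.12 m/s

First find α: α = ln(V₂/V₁)/ln(z₂/z₁) = ln(11.1/9.7)/ln(73.0/34.5) = 0.13482/0.74950 = 0.1799
Extrapolate from 73.0 ft to 407.0 ft: V₃ = 11.1 × (407.0/73.0)^0.1799 = 11.1 × 1.3622 = 15.1203 m/s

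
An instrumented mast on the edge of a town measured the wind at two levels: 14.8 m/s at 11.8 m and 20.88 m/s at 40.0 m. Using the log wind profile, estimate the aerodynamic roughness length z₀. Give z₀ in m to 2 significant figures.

Log law: V(z) ∝ ln(z/z₀). With r = V₁/V₂ = 14.8/20.88 = 0.70881,
r · ln(z₂/z₀) = ln(z₁/z₀) ⇒ ln z₀ = (ln z₁ − r·ln z₂)/(1 − r)
ln z₀ = (2.46810 − 0.70881×3.68888) / 0.29119 = -0.5035
z₀ = exp(-0.5035) = 0.6044 m

z₀ ≈ 0.60 m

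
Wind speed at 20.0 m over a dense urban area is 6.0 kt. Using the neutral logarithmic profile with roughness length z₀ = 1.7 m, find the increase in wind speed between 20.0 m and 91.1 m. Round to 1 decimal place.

3.7 kt

Log law: V₂ = V₁ · ln(z₂/z₀)/ln(z₁/z₀) = 6.0 × 3.9813/2.4651 = 9.6905 kt
ΔV = 9.6905 − 6.0 = 3.6905 kt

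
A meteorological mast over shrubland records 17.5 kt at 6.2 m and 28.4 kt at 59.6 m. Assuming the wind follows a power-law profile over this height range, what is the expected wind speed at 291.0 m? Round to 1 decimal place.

First find α: α = ln(V₂/V₁)/ln(z₂/z₁) = ln(28.4/17.5)/ln(59.6/6.2) = 0.48419/2.26311 = 0.2139
Extrapolate from 59.6 m to 291.0 m: V₃ = 28.4 × (291.0/59.6)^0.2139 = 28.4 × 1.4039 = 39.8706 kt

39.9 kt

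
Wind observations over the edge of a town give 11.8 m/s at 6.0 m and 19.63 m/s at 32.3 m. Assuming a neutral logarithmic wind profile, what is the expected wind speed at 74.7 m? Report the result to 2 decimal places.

Log law: V ∝ ln(z/z₀). From the pair, with r = V₁/V₂ = 0.60112,
ln z₀ = (ln z₁ − r·ln z₂)/(1 − r) = (1.7918 − 0.60112×3.4751)/0.39888 = -0.7450 → z₀ = 0.4747 m
V₃ = V₁ · ln(z₃/z₀)/ln(z₁/z₀) = 11.8 × 5.0585/2.5368 = 23.5299 m/s

23.53 m/s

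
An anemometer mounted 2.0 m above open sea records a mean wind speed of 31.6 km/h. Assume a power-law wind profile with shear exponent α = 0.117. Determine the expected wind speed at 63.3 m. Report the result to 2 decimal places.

47.34 km/h

Power-law profile: V₂ = V₁ · (z₂/z₁)^α
V₂ = 31.6 × (63.3/2.0)^0.117 = 31.6 × (31.6500)^0.117
    = 31.6 × 1.4981 = 47.3403 km/h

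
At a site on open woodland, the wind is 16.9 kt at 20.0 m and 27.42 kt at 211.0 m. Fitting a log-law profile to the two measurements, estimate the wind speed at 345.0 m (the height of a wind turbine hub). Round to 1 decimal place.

29.6 kt

Log law: V ∝ ln(z/z₀). From the pair, with r = V₁/V₂ = 0.61634,
ln z₀ = (ln z₁ − r·ln z₂)/(1 − r) = (2.9957 − 0.61634×5.3519)/0.38366 = -0.7893 → z₀ = 0.4542 m
V₃ = V₁ · ln(z₃/z₀)/ln(z₁/z₀) = 16.9 × 6.6328/3.7850 = 29.6154 kt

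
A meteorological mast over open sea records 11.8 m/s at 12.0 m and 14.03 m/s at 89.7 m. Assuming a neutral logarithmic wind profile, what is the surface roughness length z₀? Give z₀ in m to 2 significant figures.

z₀ ≈ 0.00029 m

Log law: V(z) ∝ ln(z/z₀). With r = V₁/V₂ = 11.8/14.03 = 0.84105,
r · ln(z₂/z₀) = ln(z₁/z₀) ⇒ ln z₀ = (ln z₁ − r·ln z₂)/(1 − r)
ln z₀ = (2.48491 − 0.84105×4.49647) / 0.15895 = -8.1592
z₀ = exp(-8.1592) = 0.0002861 m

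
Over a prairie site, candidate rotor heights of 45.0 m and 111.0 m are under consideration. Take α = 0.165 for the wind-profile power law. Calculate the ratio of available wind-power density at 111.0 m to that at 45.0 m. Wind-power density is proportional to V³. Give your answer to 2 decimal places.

1.56

Speed ratio: V_B/V_A = (z_B/z_A)^α = (111.0/45.0)^0.165 = (2.4667)^0.165 = 1.16064
Power-density ratio: P_B/P_A = (V_B/V_A)³ = (1.16064)³ = 1.56349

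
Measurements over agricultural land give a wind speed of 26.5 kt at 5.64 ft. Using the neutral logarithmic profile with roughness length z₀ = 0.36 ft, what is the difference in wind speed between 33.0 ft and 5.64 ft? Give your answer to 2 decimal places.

17.01 kt

Log law: V₂ = V₁ · ln(z₂/z₀)/ln(z₁/z₀) = 26.5 × 4.5182/2.7515 = 43.5143 kt
ΔV = 43.5143 − 26.5 = 17.0143 kt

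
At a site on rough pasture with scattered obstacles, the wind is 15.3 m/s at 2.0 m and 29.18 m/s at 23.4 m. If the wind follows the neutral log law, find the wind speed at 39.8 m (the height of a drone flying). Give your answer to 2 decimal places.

Log law: V ∝ ln(z/z₀). From the pair, with r = V₁/V₂ = 0.52433,
ln z₀ = (ln z₁ − r·ln z₂)/(1 − r) = (0.6931 − 0.52433×3.1527)/0.47567 = -2.0181 → z₀ = 0.1329 m
V₃ = V₁ · ln(z₃/z₀)/ln(z₁/z₀) = 15.3 × 5.7019/2.7112 = 32.1773 m/s

32.18 m/s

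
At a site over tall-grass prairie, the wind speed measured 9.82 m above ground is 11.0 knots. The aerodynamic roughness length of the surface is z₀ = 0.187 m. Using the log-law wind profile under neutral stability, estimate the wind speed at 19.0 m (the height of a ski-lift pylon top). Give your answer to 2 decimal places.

Log law: V(z) ∝ ln(z/z₀), so V₂/V₁ = ln(z₂/z₀) / ln(z₁/z₀).
ln(19.0/0.187) = 4.6211, ln(9.82/0.187) = 3.9611
V₂ = 11.0 × 4.6211/3.9611 = 11.0 × 1.1666 = 12.8329 knots

12.83 knots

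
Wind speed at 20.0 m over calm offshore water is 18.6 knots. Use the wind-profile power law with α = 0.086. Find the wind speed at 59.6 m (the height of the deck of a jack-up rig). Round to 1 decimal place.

20.4 knots

Power-law profile: V₂ = V₁ · (z₂/z₁)^α
V₂ = 18.6 × (59.6/20.0)^0.086 = 18.6 × (2.9800)^0.086
    = 18.6 × 1.0985 = 20.4313 knots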